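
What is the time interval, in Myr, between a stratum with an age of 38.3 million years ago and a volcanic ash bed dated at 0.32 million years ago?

38.3 − 0.32 = 37.98 million years.

37.98 million years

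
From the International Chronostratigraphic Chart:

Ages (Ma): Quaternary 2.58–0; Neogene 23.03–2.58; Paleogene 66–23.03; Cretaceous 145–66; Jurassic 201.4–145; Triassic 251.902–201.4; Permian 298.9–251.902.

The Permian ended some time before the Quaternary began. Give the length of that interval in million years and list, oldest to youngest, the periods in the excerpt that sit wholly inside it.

The Permian closes at 251.902 Ma and the Quaternary opens at 2.58 Ma, so the interval is 251.902 − 2.58 = 249.322 Myr.
A period fits inside if it starts at or after 251.902 Ma and ends at or before 2.58 Ma; oldest first that gives Triassic, Jurassic, Cretaceous, Paleogene, Neogene.

249.322 million years; Triassic, Jurassic, Cretaceous, Paleogene, Neogene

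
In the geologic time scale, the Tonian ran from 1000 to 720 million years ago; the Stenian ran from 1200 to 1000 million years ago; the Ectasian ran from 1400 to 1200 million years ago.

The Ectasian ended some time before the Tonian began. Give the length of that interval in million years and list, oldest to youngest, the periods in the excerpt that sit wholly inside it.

End of Ectasian = 1200 Ma; start of Tonian = 1000 Ma.
Gap = 1200 − 1000 = 200 Myr.
Periods wholly inside 1200–1000 Ma: Stenian (1200–1000).

200 million years; Stenian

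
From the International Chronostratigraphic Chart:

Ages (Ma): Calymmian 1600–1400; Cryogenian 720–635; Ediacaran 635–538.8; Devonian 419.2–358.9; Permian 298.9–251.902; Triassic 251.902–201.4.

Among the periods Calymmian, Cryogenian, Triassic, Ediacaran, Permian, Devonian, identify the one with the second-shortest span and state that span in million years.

Triassic, 50.502 million years

Start − end for each: Calymmian 1600 − 1400 = 200; Cryogenian 720 − 635 = 85; Triassic 251.902 − 201.4 = 50.502; Ediacaran 635 − 538.8 = 96.2; Permian 298.9 − 251.902 = 46.998; Devonian 419.2 − 358.9 = 60.3.
Ranking these from shortest: Permian < Triassic < Devonian < Cryogenian < Ediacaran < Calymmian.
Position 2 in that ranking is Triassic, which lasted 50.502 Myr.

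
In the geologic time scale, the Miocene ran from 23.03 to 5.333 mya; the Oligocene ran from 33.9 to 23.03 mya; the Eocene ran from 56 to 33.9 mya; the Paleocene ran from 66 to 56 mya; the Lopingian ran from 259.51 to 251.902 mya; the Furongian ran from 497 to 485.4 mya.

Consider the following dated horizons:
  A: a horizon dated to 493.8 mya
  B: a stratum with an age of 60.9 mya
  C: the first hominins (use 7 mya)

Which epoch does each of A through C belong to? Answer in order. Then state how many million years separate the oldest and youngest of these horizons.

A — Furongian; B — Paleocene; C — Miocene; span 486.8 million years

Match each age against the start–end ranges in the excerpt: A = 493.8 Ma → Furongian (497–485.4); B = 60.9 Ma → Paleocene (66–56); C = 7 Ma → Miocene (23.03–5.333).
The largest age is 493.8 Ma and the smallest is 7 Ma; their difference is 486.8 Myr.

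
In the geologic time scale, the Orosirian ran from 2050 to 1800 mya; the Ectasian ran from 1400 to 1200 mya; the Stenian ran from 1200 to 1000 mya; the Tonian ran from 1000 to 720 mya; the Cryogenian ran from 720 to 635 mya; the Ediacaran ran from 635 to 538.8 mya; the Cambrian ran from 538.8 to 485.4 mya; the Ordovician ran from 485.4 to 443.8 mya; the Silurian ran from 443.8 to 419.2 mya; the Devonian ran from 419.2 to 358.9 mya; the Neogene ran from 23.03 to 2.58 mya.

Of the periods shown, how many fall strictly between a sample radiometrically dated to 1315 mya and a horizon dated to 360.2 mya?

7

1315 Ma sits inside the Ectasian (1400–1200) and 360.2 Ma inside the Devonian (419.2–358.9); neither of those is wholly between the two dates.
The listed periods lying completely between them are Stenian, Tonian, Cryogenian, Ediacaran, Cambrian, Ordovician, Silurian — 7 in all.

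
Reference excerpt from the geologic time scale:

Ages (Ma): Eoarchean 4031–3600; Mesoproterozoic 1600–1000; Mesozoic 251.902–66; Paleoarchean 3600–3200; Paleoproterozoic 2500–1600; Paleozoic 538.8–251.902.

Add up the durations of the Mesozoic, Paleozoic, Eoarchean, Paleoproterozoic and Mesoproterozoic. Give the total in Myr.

Duration is start − end for each: (251.902 − 66) + (538.8 − 251.902) + (4031 − 3600) + (2500 − 1600) + (1600 − 1000).
That is 185.902 + 286.898 + 431 + 900 + 600, which totals 2403.8 million years.

2403.8 million years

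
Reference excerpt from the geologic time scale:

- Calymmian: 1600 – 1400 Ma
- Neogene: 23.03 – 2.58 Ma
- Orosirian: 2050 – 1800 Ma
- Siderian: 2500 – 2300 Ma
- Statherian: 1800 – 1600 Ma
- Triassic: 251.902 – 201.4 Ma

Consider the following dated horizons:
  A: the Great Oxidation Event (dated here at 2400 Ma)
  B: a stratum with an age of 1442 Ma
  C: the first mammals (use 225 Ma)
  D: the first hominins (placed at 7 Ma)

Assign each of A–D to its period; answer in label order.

A — Siderian; B — Calymmian; C — Triassic; D — Neogene

A: 2400 Ma lies in 2500–2300 Ma, so Siderian.
B: 1442 Ma lies in 1600–1400 Ma, so Calymmian.
C: 225 Ma lies in 251.902–201.4 Ma, so Triassic.
D: 7 Ma lies in 23.03–2.58 Ma, so Neogene.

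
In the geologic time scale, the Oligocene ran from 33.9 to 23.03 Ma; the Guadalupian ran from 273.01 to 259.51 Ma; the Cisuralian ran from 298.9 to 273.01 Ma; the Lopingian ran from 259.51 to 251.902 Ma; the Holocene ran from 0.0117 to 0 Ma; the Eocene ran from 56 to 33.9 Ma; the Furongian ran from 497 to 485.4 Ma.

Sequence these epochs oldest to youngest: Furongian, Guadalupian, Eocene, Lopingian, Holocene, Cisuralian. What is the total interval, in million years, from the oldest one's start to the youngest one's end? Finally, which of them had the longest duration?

Furongian, Cisuralian, Guadalupian, Lopingian, Eocene, Holocene; total span 497 Myr; longest is Cisuralian

From the excerpt: Furongian 497–485.4; Guadalupian 273.01–259.51; Eocene 56–33.9; Lopingian 259.51–251.902; Holocene 0.0117–0; Cisuralian 298.9–273.01 (Ma).
Larger Ma is earlier, so the oldest is Furongian and the youngest is Holocene; oldest to youngest: Furongian, Cisuralian, Guadalupian, Lopingian, Eocene, Holocene.
Oldest start 497 minus youngest end 0 gives 497 Myr overall.
Individual lengths (start − end): Holocene 0.0117; Lopingian 7.608; Cisuralian 25.89; Guadalupian 13.5; Furongian 11.6; Eocene 22.1. The largest is Cisuralian at 25.89 Myr.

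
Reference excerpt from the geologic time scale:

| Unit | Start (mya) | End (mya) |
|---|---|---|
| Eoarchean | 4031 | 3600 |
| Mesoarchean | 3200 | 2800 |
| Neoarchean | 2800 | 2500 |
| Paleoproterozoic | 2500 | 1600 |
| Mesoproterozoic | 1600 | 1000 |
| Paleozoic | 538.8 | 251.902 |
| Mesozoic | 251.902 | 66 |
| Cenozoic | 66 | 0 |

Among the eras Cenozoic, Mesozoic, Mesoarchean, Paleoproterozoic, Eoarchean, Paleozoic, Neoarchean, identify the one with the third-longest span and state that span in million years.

Mesoarchean, 400 million years

Start − end for each: Cenozoic 66 − 0 = 66; Mesozoic 251.902 − 66 = 185.902; Mesoarchean 3200 − 2800 = 400; Paleoproterozoic 2500 − 1600 = 900; Eoarchean 4031 − 3600 = 431; Paleozoic 538.8 − 251.902 = 286.898; Neoarchean 2800 − 2500 = 300.
Ranking these from longest: Paleoproterozoic > Eoarchean > Mesoarchean > Neoarchean > Paleozoic > Mesozoic > Cenozoic.
Position 3 in that ranking is Mesoarchean, which lasted 400 Myr.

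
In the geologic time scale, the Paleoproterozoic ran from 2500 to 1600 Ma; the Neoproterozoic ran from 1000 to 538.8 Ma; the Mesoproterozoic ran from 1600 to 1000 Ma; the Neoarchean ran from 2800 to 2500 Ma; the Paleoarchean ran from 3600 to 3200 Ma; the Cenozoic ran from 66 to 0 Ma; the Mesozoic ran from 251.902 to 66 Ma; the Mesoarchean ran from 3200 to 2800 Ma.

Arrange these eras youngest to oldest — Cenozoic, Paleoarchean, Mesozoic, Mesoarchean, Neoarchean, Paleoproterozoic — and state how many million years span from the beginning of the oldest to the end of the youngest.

Cenozoic → Mesozoic → Paleoproterozoic → Neoarchean → Mesoarchean → Paleoarchean; total span 3600 Myr

Start ages (Ma): Paleoarchean 3600, Mesoarchean 3200, Neoarchean 2800, Paleoproterozoic 2500, Mesozoic 251.902, Cenozoic 66.
Ordered youngest to oldest: Cenozoic, Mesozoic, Paleoproterozoic, Neoarchean, Mesoarchean, Paleoarchean.
Span = 3600 − 0 = 3600 Myr.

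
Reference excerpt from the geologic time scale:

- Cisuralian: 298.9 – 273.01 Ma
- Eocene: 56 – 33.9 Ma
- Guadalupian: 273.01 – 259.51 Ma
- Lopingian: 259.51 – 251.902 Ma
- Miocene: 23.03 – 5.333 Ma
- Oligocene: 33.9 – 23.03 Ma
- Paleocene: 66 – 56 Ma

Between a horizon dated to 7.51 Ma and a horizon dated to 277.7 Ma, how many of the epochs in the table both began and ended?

5

The older date is 277.7 Ma and the younger is 7.51 Ma.
Epochs with start < 277.7 and end > 7.51 Ma: Guadalupian (273.01–259.51), Lopingian (259.51–251.902), Paleocene (66–56), Eocene (56–33.9), Oligocene (33.9–23.03).
That is 5 complete epochs.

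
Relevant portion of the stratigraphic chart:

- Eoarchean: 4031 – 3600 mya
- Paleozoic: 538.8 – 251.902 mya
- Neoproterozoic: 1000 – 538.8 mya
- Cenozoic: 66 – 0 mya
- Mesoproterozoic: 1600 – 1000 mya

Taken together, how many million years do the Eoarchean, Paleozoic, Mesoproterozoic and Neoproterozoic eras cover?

1779.098 million years

Each duration: Eoarchean = 431; Paleozoic = 286.898; Mesoproterozoic = 600; Neoproterozoic = 461.2.
Sum: 431 + 286.898 + 600 + 461.2 = 1779.098 Myr.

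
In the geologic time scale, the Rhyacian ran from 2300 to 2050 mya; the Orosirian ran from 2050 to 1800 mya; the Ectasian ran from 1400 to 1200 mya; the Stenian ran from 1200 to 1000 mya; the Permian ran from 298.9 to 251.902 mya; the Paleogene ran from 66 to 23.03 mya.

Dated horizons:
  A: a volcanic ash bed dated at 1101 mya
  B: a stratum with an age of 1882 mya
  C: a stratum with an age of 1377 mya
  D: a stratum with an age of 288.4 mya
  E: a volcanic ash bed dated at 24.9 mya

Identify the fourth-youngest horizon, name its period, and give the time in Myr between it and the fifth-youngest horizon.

Smaller Ma means younger, so youngest first: E 24.9 < D 288.4 < A 1101 < C 1377 < B 1882.
Counting 4 along gives C (1377 Ma); the excerpt puts that inside the Ectasian, 1400–1200 Ma.
Next in line is B (1882 Ma), and 1882 − 1377 = 505 Myr.

C, in the Ectasian; 505 million years to B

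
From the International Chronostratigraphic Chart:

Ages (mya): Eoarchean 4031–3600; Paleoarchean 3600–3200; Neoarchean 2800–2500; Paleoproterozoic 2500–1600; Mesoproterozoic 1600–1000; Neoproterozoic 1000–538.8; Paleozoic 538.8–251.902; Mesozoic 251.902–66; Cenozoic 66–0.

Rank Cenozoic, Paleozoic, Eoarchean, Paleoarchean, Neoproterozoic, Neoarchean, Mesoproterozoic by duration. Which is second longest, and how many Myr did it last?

Neoproterozoic, 461.2 million years

Durations: Cenozoic 66; Paleozoic 286.898; Eoarchean 431; Paleoarchean 400; Neoproterozoic 461.2; Neoarchean 300; Mesoproterozoic 600 Myr.
Sorted longest-first: Mesoproterozoic (600), Neoproterozoic (461.2), Eoarchean (431), Paleoarchean (400), Neoarchean (300), Paleozoic (286.898), Cenozoic (66).
The second longest is Neoproterozoic at 461.2 Myr.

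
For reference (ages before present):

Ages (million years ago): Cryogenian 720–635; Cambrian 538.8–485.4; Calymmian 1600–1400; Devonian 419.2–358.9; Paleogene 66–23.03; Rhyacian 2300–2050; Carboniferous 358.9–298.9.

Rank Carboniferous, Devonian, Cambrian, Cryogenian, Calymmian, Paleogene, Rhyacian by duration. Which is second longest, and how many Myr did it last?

Calymmian, 200 million years

Durations: Carboniferous 60; Devonian 60.3; Cambrian 53.4; Cryogenian 85; Calymmian 200; Paleogene 42.97; Rhyacian 250 Myr.
Sorted longest-first: Rhyacian (250), Calymmian (200), Cryogenian (85), Devonian (60.3), Carboniferous (60), Cambrian (53.4), Paleogene (42.97).
The second longest is Calymmian at 200 Myr.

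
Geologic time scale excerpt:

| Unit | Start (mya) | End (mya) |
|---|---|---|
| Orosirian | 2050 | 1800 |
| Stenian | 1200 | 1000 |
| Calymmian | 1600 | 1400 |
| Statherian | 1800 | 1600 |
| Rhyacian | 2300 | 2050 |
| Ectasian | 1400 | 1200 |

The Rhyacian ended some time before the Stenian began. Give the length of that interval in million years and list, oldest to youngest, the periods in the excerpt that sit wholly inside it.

End of Rhyacian = 2050 Ma; start of Stenian = 1200 Ma.
Gap = 2050 − 1200 = 850 Myr.
Periods wholly inside 2050–1200 Ma: Orosirian (2050–1800), Statherian (1800–1600), Calymmian (1600–1400), Ectasian (1400–1200).

850 million years; Orosirian, Statherian, Calymmian, Ectasian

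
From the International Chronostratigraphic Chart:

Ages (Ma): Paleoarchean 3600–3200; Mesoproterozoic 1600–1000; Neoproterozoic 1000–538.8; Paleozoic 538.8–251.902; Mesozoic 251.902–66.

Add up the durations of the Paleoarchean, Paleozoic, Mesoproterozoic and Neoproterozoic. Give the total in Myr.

Each duration: Paleoarchean = 400; Paleozoic = 286.898; Mesoproterozoic = 600; Neoproterozoic = 461.2.
Sum: 400 + 286.898 + 600 + 461.2 = 1748.098 Myr.

1748.098 million years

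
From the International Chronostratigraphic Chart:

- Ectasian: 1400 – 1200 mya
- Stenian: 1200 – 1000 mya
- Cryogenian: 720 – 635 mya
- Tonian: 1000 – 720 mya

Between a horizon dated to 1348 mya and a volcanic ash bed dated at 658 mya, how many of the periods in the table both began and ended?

The older date is 1348 Ma and the younger is 658 Ma.
Periods with start < 1348 and end > 658 Ma: Stenian (1200–1000), Tonian (1000–720).
That is 2 complete periods.

2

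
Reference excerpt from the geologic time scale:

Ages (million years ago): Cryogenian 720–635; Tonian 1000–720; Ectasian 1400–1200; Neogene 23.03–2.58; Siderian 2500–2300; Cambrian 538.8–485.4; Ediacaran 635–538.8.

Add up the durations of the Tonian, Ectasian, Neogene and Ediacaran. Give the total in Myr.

Each duration: Tonian = 280; Ectasian = 200; Neogene = 20.45; Ediacaran = 96.2.
Sum: 280 + 200 + 20.45 + 96.2 = 596.65 Myr.

596.65 million years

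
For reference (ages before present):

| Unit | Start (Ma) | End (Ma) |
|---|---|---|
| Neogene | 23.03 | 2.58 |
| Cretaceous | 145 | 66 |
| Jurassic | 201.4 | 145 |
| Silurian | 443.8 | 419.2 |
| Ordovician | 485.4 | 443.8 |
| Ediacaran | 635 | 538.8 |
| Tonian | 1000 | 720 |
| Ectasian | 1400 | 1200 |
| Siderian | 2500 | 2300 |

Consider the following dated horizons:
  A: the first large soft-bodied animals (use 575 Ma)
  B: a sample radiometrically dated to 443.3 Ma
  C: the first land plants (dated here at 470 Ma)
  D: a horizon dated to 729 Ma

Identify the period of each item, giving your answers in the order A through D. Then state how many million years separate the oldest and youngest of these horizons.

A — Ediacaran; B — Silurian; C — Ordovician; D — Tonian; span 285.7 million years

Match each age against the start–end ranges in the excerpt: A = 575 Ma → Ediacaran (635–538.8); B = 443.3 Ma → Silurian (443.8–419.2); C = 470 Ma → Ordovician (485.4–443.8); D = 729 Ma → Tonian (1000–720).
The largest age is 729 Ma and the smallest is 443.3 Ma; their difference is 285.7 Myr.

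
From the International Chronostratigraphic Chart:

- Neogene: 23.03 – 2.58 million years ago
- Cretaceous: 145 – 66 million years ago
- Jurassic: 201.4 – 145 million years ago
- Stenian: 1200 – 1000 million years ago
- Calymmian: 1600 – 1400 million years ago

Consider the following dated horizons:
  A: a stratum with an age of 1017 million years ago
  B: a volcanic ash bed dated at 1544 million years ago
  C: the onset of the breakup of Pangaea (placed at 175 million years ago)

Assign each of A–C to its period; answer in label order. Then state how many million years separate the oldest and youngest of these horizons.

A: 1017 Ma lies in 1200–1000 Ma, so Stenian.
B: 1544 Ma lies in 1600–1400 Ma, so Calymmian.
C: 175 Ma lies in 201.4–145 Ma, so Jurassic.
Oldest = 1544 Ma, youngest = 175 Ma → span 1369 Myr.

A — Stenian; B — Calymmian; C — Jurassic; span 1369 million years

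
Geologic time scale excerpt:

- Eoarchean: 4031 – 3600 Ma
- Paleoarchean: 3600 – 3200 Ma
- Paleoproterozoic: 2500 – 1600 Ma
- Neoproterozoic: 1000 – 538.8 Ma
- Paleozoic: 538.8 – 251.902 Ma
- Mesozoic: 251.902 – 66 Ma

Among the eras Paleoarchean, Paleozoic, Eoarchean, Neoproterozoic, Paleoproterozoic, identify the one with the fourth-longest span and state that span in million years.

Start − end for each: Paleoarchean 3600 − 3200 = 400; Paleozoic 538.8 − 251.902 = 286.898; Eoarchean 4031 − 3600 = 431; Neoproterozoic 1000 − 538.8 = 461.2; Paleoproterozoic 2500 − 1600 = 900.
Ranking these from longest: Paleoproterozoic > Neoproterozoic > Eoarchean > Paleoarchean > Paleozoic.
Position 4 in that ranking is Paleoarchean, which lasted 400 Myr.

Paleoarchean, 400 million years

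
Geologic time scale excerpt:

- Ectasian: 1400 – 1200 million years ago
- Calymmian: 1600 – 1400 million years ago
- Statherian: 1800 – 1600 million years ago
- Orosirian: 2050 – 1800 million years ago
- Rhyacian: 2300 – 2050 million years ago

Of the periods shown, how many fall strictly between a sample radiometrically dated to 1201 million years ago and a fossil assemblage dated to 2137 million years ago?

The older date is 2137 Ma and the younger is 1201 Ma.
Periods with start < 2137 and end > 1201 Ma: Orosirian (2050–1800), Statherian (1800–1600), Calymmian (1600–1400).
That is 3 complete periods.

3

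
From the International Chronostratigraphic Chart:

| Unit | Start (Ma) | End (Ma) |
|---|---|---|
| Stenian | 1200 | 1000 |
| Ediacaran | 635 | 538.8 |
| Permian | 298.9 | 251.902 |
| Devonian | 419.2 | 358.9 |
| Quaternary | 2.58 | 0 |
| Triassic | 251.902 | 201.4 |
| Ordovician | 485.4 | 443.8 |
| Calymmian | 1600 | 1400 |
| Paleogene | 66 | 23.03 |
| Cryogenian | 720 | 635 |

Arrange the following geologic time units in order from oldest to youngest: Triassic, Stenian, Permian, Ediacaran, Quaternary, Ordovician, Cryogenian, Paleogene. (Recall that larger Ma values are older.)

Stenian, Cryogenian, Ediacaran, Ordovician, Permian, Triassic, Paleogene, Quaternary

Read off each span (Ma): Triassic 251.902–201.4; Stenian 1200–1000; Permian 298.9–251.902; Ediacaran 635–538.8; Quaternary 2.58–0; Ordovician 485.4–443.8; Cryogenian 720–635; Paleogene 66–23.03.
Larger Ma is older, so oldest→youngest is Stenian, Cryogenian, Ediacaran, Ordovician, Permian, Triassic, Paleogene, Quaternary.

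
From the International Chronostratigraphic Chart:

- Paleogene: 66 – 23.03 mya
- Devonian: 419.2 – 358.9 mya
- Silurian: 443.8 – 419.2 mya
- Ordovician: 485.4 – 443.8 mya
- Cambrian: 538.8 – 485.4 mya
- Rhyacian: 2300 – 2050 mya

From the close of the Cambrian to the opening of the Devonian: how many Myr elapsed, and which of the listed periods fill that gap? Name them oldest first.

The Cambrian closes at 485.4 Ma and the Devonian opens at 419.2 Ma, so the interval is 485.4 − 419.2 = 66.2 Myr.
A period fits inside if it starts at or after 485.4 Ma and ends at or before 419.2 Ma; oldest first that gives Ordovician, Silurian.

66.2 million years; Ordovician, Silurian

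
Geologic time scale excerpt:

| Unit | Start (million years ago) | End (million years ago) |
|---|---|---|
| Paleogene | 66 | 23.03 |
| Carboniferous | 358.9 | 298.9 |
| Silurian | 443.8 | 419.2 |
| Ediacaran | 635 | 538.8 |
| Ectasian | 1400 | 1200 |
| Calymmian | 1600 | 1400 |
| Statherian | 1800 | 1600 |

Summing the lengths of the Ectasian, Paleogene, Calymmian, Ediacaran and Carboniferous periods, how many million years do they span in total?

599.17 million years

Each duration: Ectasian = 200; Paleogene = 42.97; Calymmian = 200; Ediacaran = 96.2; Carboniferous = 60.
Sum: 200 + 42.97 + 200 + 96.2 + 60 = 599.17 Myr.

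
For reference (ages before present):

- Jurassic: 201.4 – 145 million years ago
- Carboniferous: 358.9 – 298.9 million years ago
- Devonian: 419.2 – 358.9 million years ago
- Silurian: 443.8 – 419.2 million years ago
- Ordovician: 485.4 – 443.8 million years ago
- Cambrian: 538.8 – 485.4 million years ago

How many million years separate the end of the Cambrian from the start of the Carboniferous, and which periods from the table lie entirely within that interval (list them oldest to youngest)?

End of Cambrian = 485.4 Ma; start of Carboniferous = 358.9 Ma.
Gap = 485.4 − 358.9 = 126.5 Myr.
Periods wholly inside 485.4–358.9 Ma: Ordovician (485.4–443.8), Silurian (443.8–419.2), Devonian (419.2–358.9).

126.5 million years; Ordovician, Silurian, Devonian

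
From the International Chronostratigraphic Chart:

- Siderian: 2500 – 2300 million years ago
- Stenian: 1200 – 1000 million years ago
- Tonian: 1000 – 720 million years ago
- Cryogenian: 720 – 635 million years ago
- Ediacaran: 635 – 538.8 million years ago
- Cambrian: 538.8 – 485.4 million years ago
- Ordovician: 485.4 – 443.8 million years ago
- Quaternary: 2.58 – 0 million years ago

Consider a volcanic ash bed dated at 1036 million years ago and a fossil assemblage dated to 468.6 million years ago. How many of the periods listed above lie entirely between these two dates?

The older date is 1036 Ma and the younger is 468.6 Ma.
Periods with start < 1036 and end > 468.6 Ma: Tonian (1000–720), Cryogenian (720–635), Ediacaran (635–538.8), Cambrian (538.8–485.4).
That is 4 complete periods.

4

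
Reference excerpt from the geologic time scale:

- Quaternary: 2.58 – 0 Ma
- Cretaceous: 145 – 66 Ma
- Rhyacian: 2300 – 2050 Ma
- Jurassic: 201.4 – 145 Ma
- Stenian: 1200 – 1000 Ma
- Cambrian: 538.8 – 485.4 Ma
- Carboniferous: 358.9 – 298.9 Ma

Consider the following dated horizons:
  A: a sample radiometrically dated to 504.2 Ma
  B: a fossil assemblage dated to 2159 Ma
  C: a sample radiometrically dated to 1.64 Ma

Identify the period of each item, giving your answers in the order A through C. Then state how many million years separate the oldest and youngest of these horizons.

A — Cambrian; B — Rhyacian; C — Quaternary; span 2157.36 million years

Match each age against the start–end ranges in the excerpt: A = 504.2 Ma → Cambrian (538.8–485.4); B = 2159 Ma → Rhyacian (2300–2050); C = 1.64 Ma → Quaternary (2.58–0).
The largest age is 2159 Ma and the smallest is 1.64 Ma; their difference is 2157.36 Myr.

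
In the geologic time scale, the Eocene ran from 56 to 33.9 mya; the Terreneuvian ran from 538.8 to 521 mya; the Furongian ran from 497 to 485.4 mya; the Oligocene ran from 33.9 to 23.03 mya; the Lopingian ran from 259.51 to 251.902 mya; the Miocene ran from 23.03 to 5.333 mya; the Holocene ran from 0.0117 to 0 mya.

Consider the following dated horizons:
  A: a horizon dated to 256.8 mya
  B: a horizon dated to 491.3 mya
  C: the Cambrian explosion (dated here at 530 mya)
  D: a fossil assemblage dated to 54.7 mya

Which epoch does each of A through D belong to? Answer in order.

A — Lopingian; B — Furongian; C — Terreneuvian; D — Eocene

A: 256.8 Ma lies in 259.51–251.902 Ma, so Lopingian.
B: 491.3 Ma lies in 497–485.4 Ma, so Furongian.
C: 530 Ma lies in 538.8–521 Ma, so Terreneuvian.
D: 54.7 Ma lies in 56–33.9 Ma, so Eocene.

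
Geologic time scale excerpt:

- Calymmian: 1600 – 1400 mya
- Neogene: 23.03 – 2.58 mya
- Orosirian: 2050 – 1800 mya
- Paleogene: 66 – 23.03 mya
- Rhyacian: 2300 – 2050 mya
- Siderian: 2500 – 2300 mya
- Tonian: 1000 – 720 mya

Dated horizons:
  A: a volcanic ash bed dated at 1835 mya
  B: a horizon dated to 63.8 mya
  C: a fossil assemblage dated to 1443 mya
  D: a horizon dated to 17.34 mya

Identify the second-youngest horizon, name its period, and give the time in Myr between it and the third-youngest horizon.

B, in the Paleogene; 1379.2 million years to C

Sorted youngest-first by Ma: D (17.34), B (63.8), C (1443), A (1835).
The second youngest is B at 63.8 Ma, which lies in 66–23.03 Ma: the Paleogene.
The third youngest is C at 1443 Ma; separation = |63.8 − 1443| = 1379.2 Myr.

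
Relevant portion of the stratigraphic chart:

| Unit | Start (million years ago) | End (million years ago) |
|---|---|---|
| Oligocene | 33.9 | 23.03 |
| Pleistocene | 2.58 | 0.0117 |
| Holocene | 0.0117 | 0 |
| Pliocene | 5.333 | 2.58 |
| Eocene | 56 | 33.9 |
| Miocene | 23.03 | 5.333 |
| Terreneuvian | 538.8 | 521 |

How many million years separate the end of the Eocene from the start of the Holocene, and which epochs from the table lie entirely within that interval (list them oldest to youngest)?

33.8883 million years; Oligocene, Miocene, Pliocene, Pleistocene

The Eocene closes at 33.9 Ma and the Holocene opens at 0.0117 Ma, so the interval is 33.9 − 0.0117 = 33.8883 Myr.
An epoch fits inside if it starts at or after 33.9 Ma and ends at or before 0.0117 Ma; oldest first that gives Oligocene, Miocene, Pliocene, Pleistocene.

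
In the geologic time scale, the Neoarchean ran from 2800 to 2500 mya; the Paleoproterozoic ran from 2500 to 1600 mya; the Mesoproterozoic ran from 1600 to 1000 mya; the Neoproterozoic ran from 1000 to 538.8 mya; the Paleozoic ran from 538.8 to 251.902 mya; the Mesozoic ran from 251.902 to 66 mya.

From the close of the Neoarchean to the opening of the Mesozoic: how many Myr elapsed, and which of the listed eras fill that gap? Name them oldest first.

The Neoarchean closes at 2500 Ma and the Mesozoic opens at 251.902 Ma, so the interval is 2500 − 251.902 = 2248.098 Myr.
An era fits inside if it starts at or after 2500 Ma and ends at or before 251.902 Ma; oldest first that gives Paleoproterozoic, Mesoproterozoic, Neoproterozoic, Paleozoic.

2248.098 million years; Paleoproterozoic, Mesoproterozoic, Neoproterozoic, Paleozoic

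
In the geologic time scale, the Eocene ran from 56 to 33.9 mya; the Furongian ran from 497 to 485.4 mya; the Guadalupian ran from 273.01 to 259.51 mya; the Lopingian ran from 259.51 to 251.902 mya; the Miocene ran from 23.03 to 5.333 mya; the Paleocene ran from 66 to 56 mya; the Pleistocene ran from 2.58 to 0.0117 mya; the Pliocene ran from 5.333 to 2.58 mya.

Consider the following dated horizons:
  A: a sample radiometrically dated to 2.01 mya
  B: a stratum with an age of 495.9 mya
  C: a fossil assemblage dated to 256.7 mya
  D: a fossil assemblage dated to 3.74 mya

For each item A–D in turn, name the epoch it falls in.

A: 2.01 Ma lies in 2.58–0.0117 Ma, so Pleistocene.
B: 495.9 Ma lies in 497–485.4 Ma, so Furongian.
C: 256.7 Ma lies in 259.51–251.902 Ma, so Lopingian.
D: 3.74 Ma lies in 5.333–2.58 Ma, so Pliocene.

A — Pleistocene; B — Furongian; C — Lopingian; D — Pliocene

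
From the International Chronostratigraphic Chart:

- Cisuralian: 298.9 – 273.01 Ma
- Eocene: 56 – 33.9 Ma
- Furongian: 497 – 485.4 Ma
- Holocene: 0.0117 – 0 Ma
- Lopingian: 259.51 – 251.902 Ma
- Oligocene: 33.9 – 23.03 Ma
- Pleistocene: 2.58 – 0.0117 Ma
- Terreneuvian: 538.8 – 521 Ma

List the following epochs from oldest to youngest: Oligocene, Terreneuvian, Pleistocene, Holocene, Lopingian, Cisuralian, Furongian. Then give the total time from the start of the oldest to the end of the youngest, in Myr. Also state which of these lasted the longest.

Terreneuvian → Furongian → Cisuralian → Lopingian → Oligocene → Pleistocene → Holocene; total span 538.8 Myr; longest is Cisuralian

From the excerpt: Oligocene 33.9–23.03; Terreneuvian 538.8–521; Pleistocene 2.58–0.0117; Holocene 0.0117–0; Lopingian 259.51–251.902; Cisuralian 298.9–273.01; Furongian 497–485.4 (Ma).
Larger Ma is earlier, so the oldest is Terreneuvian and the youngest is Holocene; oldest to youngest: Terreneuvian, Furongian, Cisuralian, Lopingian, Oligocene, Pleistocene, Holocene.
Oldest start 538.8 minus youngest end 0 gives 538.8 Myr overall.
Individual lengths (start − end): Holocene 0.0117; Cisuralian 25.89; Terreneuvian 17.8; Oligocene 10.87; Pleistocene 2.5683; Lopingian 7.608; Furongian 11.6. The largest is Cisuralian at 25.89 Myr.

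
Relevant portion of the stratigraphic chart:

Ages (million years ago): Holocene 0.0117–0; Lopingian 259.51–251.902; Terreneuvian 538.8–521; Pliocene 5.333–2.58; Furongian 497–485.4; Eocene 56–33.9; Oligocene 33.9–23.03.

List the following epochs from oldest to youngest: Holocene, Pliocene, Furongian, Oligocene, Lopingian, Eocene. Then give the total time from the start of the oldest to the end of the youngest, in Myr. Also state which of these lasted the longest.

Start ages (Ma): Furongian 497, Lopingian 259.51, Eocene 56, Oligocene 33.9, Pliocene 5.333, Holocene 0.0117.
Ordered oldest to youngest: Furongian, Lopingian, Eocene, Oligocene, Pliocene, Holocene.
Span = 497 − 0 = 497 Myr.
Durations: Holocene 0.0117, Furongian 11.6, Oligocene 10.87, Lopingian 7.608, Pliocene 2.753, Eocene 22.1 → longest is Eocene (22.1 Myr).

Furongian → Lopingian → Eocene → Oligocene → Pliocene → Holocene; total span 497 Myr; longest is Eocene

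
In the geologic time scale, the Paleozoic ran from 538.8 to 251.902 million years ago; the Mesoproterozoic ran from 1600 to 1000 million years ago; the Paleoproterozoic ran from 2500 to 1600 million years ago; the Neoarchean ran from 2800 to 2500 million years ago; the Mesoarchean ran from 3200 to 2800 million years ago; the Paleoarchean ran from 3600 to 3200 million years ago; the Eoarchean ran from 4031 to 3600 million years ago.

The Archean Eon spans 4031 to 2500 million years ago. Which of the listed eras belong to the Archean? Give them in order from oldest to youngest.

Eoarchean, Paleoarchean, Mesoarchean, Neoarchean

Eras with both bounds inside 4031–2500 Ma: Eoarchean (4031–3600), Paleoarchean (3600–3200), Mesoarchean (3200–2800), Neoarchean (2800–2500).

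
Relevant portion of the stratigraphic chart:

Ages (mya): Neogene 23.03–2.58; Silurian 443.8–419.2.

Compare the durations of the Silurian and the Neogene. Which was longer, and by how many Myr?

Silurian: 443.8 − 419.2 = 24.6 Myr.
Neogene: 23.03 − 2.58 = 20.45 Myr.
Difference: 24.6 − 20.45 = 4.15 Myr, so the Silurian was longer.

Silurian, by 4.15 million years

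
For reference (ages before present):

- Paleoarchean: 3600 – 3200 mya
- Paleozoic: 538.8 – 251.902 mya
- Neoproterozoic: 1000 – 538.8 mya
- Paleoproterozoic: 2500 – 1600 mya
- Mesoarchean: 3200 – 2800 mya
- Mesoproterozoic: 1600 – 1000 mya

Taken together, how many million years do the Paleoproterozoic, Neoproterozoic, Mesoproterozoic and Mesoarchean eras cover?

Each duration: Paleoproterozoic = 900; Neoproterozoic = 461.2; Mesoproterozoic = 600; Mesoarchean = 400.
Sum: 900 + 461.2 + 600 + 400 = 2361.2 Myr.

2361.2 million years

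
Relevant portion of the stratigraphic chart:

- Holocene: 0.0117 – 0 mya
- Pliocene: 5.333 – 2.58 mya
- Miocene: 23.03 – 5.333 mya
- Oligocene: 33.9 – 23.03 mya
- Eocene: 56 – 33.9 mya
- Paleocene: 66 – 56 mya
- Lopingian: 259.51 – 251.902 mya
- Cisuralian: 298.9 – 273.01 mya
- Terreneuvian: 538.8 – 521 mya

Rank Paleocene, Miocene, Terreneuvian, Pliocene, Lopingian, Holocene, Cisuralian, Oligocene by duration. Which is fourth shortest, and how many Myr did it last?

Paleocene, 10 million years

Start − end for each: Paleocene 66 − 56 = 10; Miocene 23.03 − 5.333 = 17.697; Terreneuvian 538.8 − 521 = 17.8; Pliocene 5.333 − 2.58 = 2.753; Lopingian 259.51 − 251.902 = 7.608; Holocene 0.0117 − 0 = 0.0117; Cisuralian 298.9 − 273.01 = 25.89; Oligocene 33.9 − 23.03 = 10.87.
Ranking these from shortest: Holocene < Pliocene < Lopingian < Paleocene < Oligocene < Miocene < Terreneuvian < Cisuralian.
Position 4 in that ranking is Paleocene, which lasted 10 Myr.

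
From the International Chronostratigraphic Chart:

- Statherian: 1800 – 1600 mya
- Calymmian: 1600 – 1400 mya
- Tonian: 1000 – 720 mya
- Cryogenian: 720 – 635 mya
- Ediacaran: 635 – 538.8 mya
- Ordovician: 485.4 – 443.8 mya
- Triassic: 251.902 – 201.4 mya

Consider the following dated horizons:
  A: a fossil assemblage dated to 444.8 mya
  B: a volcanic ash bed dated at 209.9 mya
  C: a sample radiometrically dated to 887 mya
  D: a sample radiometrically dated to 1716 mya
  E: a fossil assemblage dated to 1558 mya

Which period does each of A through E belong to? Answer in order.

A — Ordovician; B — Triassic; C — Tonian; D — Statherian; E — Calymmian

Match each age against the start–end ranges in the excerpt: A = 444.8 Ma → Ordovician (485.4–443.8); B = 209.9 Ma → Triassic (251.902–201.4); C = 887 Ma → Tonian (1000–720); D = 1716 Ma → Statherian (1800–1600); E = 1558 Ma → Calymmian (1600–1400).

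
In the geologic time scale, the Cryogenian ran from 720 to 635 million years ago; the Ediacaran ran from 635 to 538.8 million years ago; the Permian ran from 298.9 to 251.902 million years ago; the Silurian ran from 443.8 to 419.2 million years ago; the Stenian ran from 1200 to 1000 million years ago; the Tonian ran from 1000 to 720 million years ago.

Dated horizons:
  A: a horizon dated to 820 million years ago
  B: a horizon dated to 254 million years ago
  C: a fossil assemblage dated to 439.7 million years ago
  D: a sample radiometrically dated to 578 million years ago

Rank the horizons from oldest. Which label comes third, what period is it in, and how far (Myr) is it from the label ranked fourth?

C, in the Silurian; 185.7 million years to B

Larger Ma means older, so oldest first: A 820 > D 578 > C 439.7 > B 254.
Counting 3 along gives C (439.7 Ma); the excerpt puts that inside the Silurian, 443.8–419.2 Ma.
Next in line is B (254 Ma), and 439.7 − 254 = 185.7 Myr.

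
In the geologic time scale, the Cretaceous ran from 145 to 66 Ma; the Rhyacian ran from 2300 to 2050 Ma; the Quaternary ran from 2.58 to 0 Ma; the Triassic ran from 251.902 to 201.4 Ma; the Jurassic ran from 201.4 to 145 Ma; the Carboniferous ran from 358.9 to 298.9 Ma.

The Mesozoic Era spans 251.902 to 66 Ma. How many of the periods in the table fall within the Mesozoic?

3

Periods inside 251.902–66 Ma: Triassic, Jurassic, Cretaceous — 3 in total.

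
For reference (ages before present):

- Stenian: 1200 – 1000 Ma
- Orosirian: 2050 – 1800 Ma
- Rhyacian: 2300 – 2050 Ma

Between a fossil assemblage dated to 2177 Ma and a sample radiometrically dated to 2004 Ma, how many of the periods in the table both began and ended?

0

The older date is 2177 Ma and the younger is 2004 Ma.
No period both begins after 2177 Ma and ends before 2004 Ma, so the count is 0.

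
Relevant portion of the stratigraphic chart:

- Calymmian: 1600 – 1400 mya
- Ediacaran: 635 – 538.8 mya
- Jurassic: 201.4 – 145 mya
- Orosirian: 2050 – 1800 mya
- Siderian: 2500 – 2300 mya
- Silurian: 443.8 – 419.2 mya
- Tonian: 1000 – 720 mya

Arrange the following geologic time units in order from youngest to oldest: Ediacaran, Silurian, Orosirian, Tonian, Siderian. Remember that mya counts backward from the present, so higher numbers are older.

Silurian, Ediacaran, Tonian, Orosirian, Siderian

Sorting by start age (ascending Ma, since larger Ma = older): Silurian began 443.8, Ediacaran began 635, Tonian began 1000, Orosirian began 2050, Siderian began 2500.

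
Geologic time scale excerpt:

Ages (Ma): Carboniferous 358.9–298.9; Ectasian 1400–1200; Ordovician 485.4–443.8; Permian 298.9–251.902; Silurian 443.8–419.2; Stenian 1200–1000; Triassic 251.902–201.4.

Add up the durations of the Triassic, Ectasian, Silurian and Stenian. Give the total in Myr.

475.102 million years

Each duration: Triassic = 50.502; Ectasian = 200; Silurian = 24.6; Stenian = 200.
Sum: 50.502 + 200 + 24.6 + 200 = 475.102 Myr.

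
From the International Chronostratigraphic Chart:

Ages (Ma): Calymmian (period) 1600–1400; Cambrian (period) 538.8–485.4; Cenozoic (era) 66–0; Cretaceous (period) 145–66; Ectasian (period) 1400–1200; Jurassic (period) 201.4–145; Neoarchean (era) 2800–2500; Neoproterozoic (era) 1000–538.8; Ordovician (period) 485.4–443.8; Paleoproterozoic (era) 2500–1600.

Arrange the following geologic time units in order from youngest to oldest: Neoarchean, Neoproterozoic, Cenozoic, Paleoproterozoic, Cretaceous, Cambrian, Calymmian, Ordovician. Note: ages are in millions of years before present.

Cenozoic, Cretaceous, Ordovician, Cambrian, Neoproterozoic, Calymmian, Paleoproterozoic, Neoarchean

Read off each span (Ma): Neoarchean 2800–2500; Neoproterozoic 1000–538.8; Cenozoic 66–0; Paleoproterozoic 2500–1600; Cretaceous 145–66; Cambrian 538.8–485.4; Calymmian 1600–1400; Ordovician 485.4–443.8.
Larger Ma is older, so oldest→youngest is Neoarchean, Paleoproterozoic, Calymmian, Neoproterozoic, Cambrian, Ordovician, Cretaceous, Cenozoic; reverse it for youngest→oldest.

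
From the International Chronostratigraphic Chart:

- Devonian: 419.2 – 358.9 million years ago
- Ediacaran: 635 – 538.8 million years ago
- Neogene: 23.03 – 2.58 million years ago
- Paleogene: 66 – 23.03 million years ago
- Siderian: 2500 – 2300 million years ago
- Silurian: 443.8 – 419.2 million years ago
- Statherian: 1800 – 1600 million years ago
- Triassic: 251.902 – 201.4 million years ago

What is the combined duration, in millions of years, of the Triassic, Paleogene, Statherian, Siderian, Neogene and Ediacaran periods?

Duration is start − end for each: (251.902 − 201.4) + (66 − 23.03) + (1800 − 1600) + (2500 − 2300) + (23.03 − 2.58) + (635 − 538.8).
That is 50.502 + 42.97 + 200 + 200 + 20.45 + 96.2, which totals 610.122 million years.

610.122 million years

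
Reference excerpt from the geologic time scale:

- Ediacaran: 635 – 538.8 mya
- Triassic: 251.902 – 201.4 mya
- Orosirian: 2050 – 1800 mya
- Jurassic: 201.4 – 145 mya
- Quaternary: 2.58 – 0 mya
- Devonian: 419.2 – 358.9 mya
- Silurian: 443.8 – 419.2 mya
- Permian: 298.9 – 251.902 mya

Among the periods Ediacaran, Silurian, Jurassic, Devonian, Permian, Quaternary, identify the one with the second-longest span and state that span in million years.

Start − end for each: Ediacaran 635 − 538.8 = 96.2; Silurian 443.8 − 419.2 = 24.6; Jurassic 201.4 − 145 = 56.4; Devonian 419.2 − 358.9 = 60.3; Permian 298.9 − 251.902 = 46.998; Quaternary 2.58 − 0 = 2.58.
Ranking these from longest: Ediacaran > Devonian > Jurassic > Permian > Silurian > Quaternary.
Position 2 in that ranking is Devonian, which lasted 60.3 Myr.

Devonian, 60.3 million years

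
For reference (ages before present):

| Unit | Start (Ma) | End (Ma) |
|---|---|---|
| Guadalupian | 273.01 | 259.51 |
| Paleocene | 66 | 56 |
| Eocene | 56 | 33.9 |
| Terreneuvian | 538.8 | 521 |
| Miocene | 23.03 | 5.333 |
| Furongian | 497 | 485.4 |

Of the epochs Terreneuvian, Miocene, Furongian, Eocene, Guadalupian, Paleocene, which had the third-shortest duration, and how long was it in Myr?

Guadalupian, 13.5 million years

Start − end for each: Terreneuvian 538.8 − 521 = 17.8; Miocene 23.03 − 5.333 = 17.697; Furongian 497 − 485.4 = 11.6; Eocene 56 − 33.9 = 22.1; Guadalupian 273.01 − 259.51 = 13.5; Paleocene 66 − 56 = 10.
Ranking these from shortest: Paleocene < Furongian < Guadalupian < Miocene < Terreneuvian < Eocene.
Position 3 in that ranking is Guadalupian, which lasted 13.5 Myr.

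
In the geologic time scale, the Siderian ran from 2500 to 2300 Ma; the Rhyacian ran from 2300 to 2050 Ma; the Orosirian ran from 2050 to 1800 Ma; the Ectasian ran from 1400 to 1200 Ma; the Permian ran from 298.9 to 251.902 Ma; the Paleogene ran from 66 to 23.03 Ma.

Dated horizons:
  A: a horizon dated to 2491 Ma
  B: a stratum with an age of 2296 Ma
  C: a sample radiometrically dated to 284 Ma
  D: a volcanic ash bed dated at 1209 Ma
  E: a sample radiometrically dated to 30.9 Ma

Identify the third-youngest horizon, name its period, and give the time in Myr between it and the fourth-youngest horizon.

Smaller Ma means younger, so youngest first: E 30.9 < C 284 < D 1209 < B 2296 < A 2491.
Counting 3 along gives D (1209 Ma); the excerpt puts that inside the Ectasian, 1400–1200 Ma.
Next in line is B (2296 Ma), and 2296 − 1209 = 1087 Myr.

D, in the Ectasian; 1087 million years to B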